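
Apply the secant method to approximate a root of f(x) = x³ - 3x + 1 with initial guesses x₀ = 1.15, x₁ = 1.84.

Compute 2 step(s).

f(x) = x³ - 3x + 1
x₀ = 1.15, x₁ = 1.84

Secant formula: x_{n+1} = x_n - f(x_n)(x_n - x_{n-1})/(f(x_n) - f(x_{n-1}))

Iteration 1:
  f(1.150000) = -0.929125
  f(1.840000) = 1.709504
  x_2 = 1.840000 - 1.709504×(1.840000 - 1.150000)/(1.709504 - (-0.929125))
       = 1.392966
Iteration 2:
  f(1.840000) = 1.709504
  f(1.392966) = -0.476051
  x_3 = 1.392966 - (-0.476051)×(1.392966 - 1.840000)/(-0.476051 - 1.709504)
       = 1.490337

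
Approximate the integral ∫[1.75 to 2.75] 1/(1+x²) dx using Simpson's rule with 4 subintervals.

f(x) = 1/(1+x²)
a = 1.75, b = 2.75, n = 4
h = (b - a)/n = 0.250000

Simpson's rule: (h/3)[f(x₀) + 4f(x₁) + 2f(x₂) + ... + f(xₙ)]

x_0 = 1.7500, f(x_0) = 0.246154, coefficient = 1
x_1 = 2.0000, f(x_1) = 0.200000, coefficient = 4
x_2 = 2.2500, f(x_2) = 0.164948, coefficient = 2
x_3 = 2.5000, f(x_3) = 0.137931, coefficient = 4
x_4 = 2.7500, f(x_4) = 0.116788, coefficient = 1

I ≈ (0.250000/3) × 2.044563 = 0.170380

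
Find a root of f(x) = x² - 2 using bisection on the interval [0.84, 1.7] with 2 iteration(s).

f(x) = x² - 2
Initial interval: [0.84, 1.7]

Iteration 1:
  c_1 = (0.840000 + 1.700000)/2 = 1.270000
  f(c_1) = f(1.270000) = -0.387100
  f(a) × f(c) ≥ 0, new interval: [1.270000, 1.700000]
Iteration 2:
  c_2 = (1.270000 + 1.700000)/2 = 1.485000
  f(c_2) = f(1.485000) = 0.205225
  f(a) × f(c) < 0, new interval: [1.270000, 1.485000]

After 2 iteration(s), the approximation is c_2 = 1.485000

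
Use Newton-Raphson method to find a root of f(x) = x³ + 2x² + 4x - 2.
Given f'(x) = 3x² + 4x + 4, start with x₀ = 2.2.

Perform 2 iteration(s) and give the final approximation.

f(x) = x³ + 2x² + 4x - 2
f'(x) = 3x² + 4x + 4
x₀ = 2.2

Newton-Raphson formula: x_{n+1} = x_n - f(x_n)/f'(x_n)

Iteration 1:
  f(2.200000) = 27.128000
  f'(2.200000) = 27.320000
  x_1 = 2.200000 - 27.128000/27.320000 = 1.207028
Iteration 2:
  f(1.207028) = 7.500482
  f'(1.207028) = 13.198860
  x_2 = 1.207028 - 7.500482/13.198860 = 0.638760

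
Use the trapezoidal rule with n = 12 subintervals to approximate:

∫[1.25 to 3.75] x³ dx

f(x) = x³
a = 1.25, b = 3.75, n = 12
h = (b - a)/n = 0.208333

Trapezoidal rule: (h/2)[f(x₀) + 2f(x₁) + 2f(x₂) + ... + f(xₙ)]

x_0 = 1.2500, f(x_0) = 1.953125, coefficient = 1
x_1 = 1.4583, f(x_1) = 3.101490, coefficient = 2
x_2 = 1.6667, f(x_2) = 4.629630, coefficient = 2
x_3 = 1.8750, f(x_3) = 6.591797, coefficient = 2
x_4 = 2.0833, f(x_4) = 9.042245, coefficient = 2
x_5 = 2.2917, f(x_5) = 12.035229, coefficient = 2
x_6 = 2.5000, f(x_6) = 15.625000, coefficient = 2
x_7 = 2.7083, f(x_7) = 19.865813, coefficient = 2
x_8 = 2.9167, f(x_8) = 24.811921, coefficient = 2
x_9 = 3.1250, f(x_9) = 30.517578, coefficient = 2
x_10 = 3.3333, f(x_10) = 37.037037, coefficient = 2
x_11 = 3.5417, f(x_11) = 44.424552, coefficient = 2
x_12 = 3.7500, f(x_12) = 52.734375, coefficient = 1

I ≈ (0.208333/2) × 470.052083 = 48.963759
Exact value: 48.828125
Error: 0.135634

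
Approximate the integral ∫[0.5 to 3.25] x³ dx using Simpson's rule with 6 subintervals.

f(x) = x³
a = 0.5, b = 3.25, n = 6
h = (b - a)/n = 0.458333

Simpson's rule: (h/3)[f(x₀) + 4f(x₁) + 2f(x₂) + ... + f(xₙ)]

x_0 = 0.5000, f(x_0) = 0.125000, coefficient = 1
x_1 = 0.9583, f(x_1) = 0.880136, coefficient = 4
x_2 = 1.4167, f(x_2) = 2.843171, coefficient = 2
x_3 = 1.8750, f(x_3) = 6.591797, coefficient = 4
x_4 = 2.3333, f(x_4) = 12.703704, coefficient = 2
x_5 = 2.7917, f(x_5) = 21.756583, coefficient = 4
x_6 = 3.2500, f(x_6) = 34.328125, coefficient = 1

I ≈ (0.458333/3) × 182.460937 = 27.875977
Exact value: 27.875977
Error: 0.000000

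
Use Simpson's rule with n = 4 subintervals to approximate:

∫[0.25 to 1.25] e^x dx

f(x) = e^x
a = 0.25, b = 1.25, n = 4
h = (b - a)/n = 0.250000

Simpson's rule: (h/3)[f(x₀) + 4f(x₁) + 2f(x₂) + ... + f(xₙ)]

x_0 = 0.2500, f(x_0) = 1.284025, coefficient = 1
x_1 = 0.5000, f(x_1) = 1.648721, coefficient = 4
x_2 = 0.7500, f(x_2) = 2.117000, coefficient = 2
x_3 = 1.0000, f(x_3) = 2.718282, coefficient = 4
x_4 = 1.2500, f(x_4) = 3.490343, coefficient = 1

I ≈ (0.250000/3) × 26.476381 = 2.206365
Exact value: 2.206318
Error: 0.000048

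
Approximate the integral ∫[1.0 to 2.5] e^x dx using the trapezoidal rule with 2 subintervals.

f(x) = e^x
a = 1.0, b = 2.5, n = 2
h = (b - a)/n = 0.750000

Trapezoidal rule: (h/2)[f(x₀) + 2f(x₁) + 2f(x₂) + ... + f(xₙ)]

x_0 = 1.0000, f(x_0) = 2.718282, coefficient = 1
x_1 = 1.7500, f(x_1) = 5.754603, coefficient = 2
x_2 = 2.5000, f(x_2) = 12.182494, coefficient = 1

I ≈ (0.750000/2) × 26.409981 = 9.903743
Exact value: 9.464212
Error: 0.439531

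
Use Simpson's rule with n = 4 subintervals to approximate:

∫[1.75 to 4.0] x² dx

f(x) = x²
a = 1.75, b = 4.0, n = 4
h = (b - a)/n = 0.562500

Simpson's rule: (h/3)[f(x₀) + 4f(x₁) + 2f(x₂) + ... + f(xₙ)]

x_0 = 1.7500, f(x_0) = 3.062500, coefficient = 1
x_1 = 2.3125, f(x_1) = 5.347656, coefficient = 4
x_2 = 2.8750, f(x_2) = 8.265625, coefficient = 2
x_3 = 3.4375, f(x_3) = 11.816406, coefficient = 4
x_4 = 4.0000, f(x_4) = 16.000000, coefficient = 1

I ≈ (0.562500/3) × 104.250000 = 19.546875
Exact value: 19.546875
Error: 0.000000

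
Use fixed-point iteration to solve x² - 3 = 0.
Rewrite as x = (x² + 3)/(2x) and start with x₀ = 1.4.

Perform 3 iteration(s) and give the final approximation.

Equation: x² - 3 = 0
Fixed-point form: x = (x² + 3)/(2x)
x₀ = 1.4

x_1 = g(1.400000) = 1.771429
x_2 = g(1.771429) = 1.732488
x_3 = g(1.732488) = 1.732051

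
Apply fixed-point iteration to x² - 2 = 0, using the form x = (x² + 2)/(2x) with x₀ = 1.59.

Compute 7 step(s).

Equation: x² - 2 = 0
Fixed-point form: x = (x² + 2)/(2x)
x₀ = 1.59

x_1 = g(1.590000) = 1.423931
x_2 = g(1.423931) = 1.414247
x_3 = g(1.414247) = 1.414214
x_4 = g(1.414214) = 1.414214
x_5 = g(1.414214) = 1.414214
x_6 = g(1.414214) = 1.414214
x_7 = g(1.414214) = 1.414214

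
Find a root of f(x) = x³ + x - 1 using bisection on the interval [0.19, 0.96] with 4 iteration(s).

f(x) = x³ + x - 1
Initial interval: [0.19, 0.96]

Iteration 1:
  c_1 = (0.190000 + 0.960000)/2 = 0.575000
  f(c_1) = f(0.575000) = -0.234891
  f(a) × f(c) ≥ 0, new interval: [0.575000, 0.960000]
Iteration 2:
  c_2 = (0.575000 + 0.960000)/2 = 0.767500
  f(c_2) = f(0.767500) = 0.219601
  f(a) × f(c) < 0, new interval: [0.575000, 0.767500]
Iteration 3:
  c_3 = (0.575000 + 0.767500)/2 = 0.671250
  f(c_3) = f(0.671250) = -0.026300
  f(a) × f(c) ≥ 0, new interval: [0.671250, 0.767500]
Iteration 4:
  c_4 = (0.671250 + 0.767500)/2 = 0.719375
  f(c_4) = f(0.719375) = 0.091652
  f(a) × f(c) < 0, new interval: [0.671250, 0.719375]

After 4 iteration(s), the approximation is c_4 = 0.719375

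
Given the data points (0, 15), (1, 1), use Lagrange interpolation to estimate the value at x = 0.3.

Lagrange interpolation formula:
P(x) = Σ yᵢ × Lᵢ(x)
where Lᵢ(x) = Π_{j≠i} (x - xⱼ)/(xᵢ - xⱼ)

L_0(0.3) = (0.3 - 1)/(0 - 1) = 0.700000
L_1(0.3) = (0.3 - 0)/(1 - 0) = 0.300000

P(0.3) = 15×L_0(0.3) + 1×L_1(0.3)
P(0.3) = 10.800000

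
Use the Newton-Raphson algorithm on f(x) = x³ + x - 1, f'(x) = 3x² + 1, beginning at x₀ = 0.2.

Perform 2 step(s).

f(x) = x³ + x - 1
f'(x) = 3x² + 1
x₀ = 0.2

Newton-Raphson formula: x_{n+1} = x_n - f(x_n)/f'(x_n)

Iteration 1:
  f(0.200000) = -0.792000
  f'(0.200000) = 1.120000
  x_1 = 0.200000 - (-0.792000)/1.120000 = 0.907143
Iteration 2:
  f(0.907143) = 0.653638
  f'(0.907143) = 3.468724
  x_2 = 0.907143 - 0.653638/3.468724 = 0.718705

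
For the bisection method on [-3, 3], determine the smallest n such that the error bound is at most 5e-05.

We need (b-a)/2^n ≤ 5e-05
(3 - (-3))/2^n ≤ 5e-05
6/2^n ≤ 5e-05
2^n ≥ 120000
n ≥ log₂(120000) = 16.87
n ≥ 17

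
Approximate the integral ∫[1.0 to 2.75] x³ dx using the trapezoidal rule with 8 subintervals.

f(x) = x³
a = 1.0, b = 2.75, n = 8
h = (b - a)/n = 0.218750

Trapezoidal rule: (h/2)[f(x₀) + 2f(x₁) + 2f(x₂) + ... + f(xₙ)]

x_0 = 1.0000, f(x_0) = 1.000000, coefficient = 1
x_1 = 1.2188, f(x_1) = 1.810272, coefficient = 2
x_2 = 1.4375, f(x_2) = 2.970459, coefficient = 2
x_3 = 1.6562, f(x_3) = 4.543365, coefficient = 2
x_4 = 1.8750, f(x_4) = 6.591797, coefficient = 2
x_5 = 2.0938, f(x_5) = 9.178558, coefficient = 2
x_6 = 2.3125, f(x_6) = 12.366455, coefficient = 2
x_7 = 2.5312, f(x_7) = 16.218292, coefficient = 2
x_8 = 2.7500, f(x_8) = 20.796875, coefficient = 1

I ≈ (0.218750/2) × 129.155273 = 14.126358
Exact value: 14.047852
Error: 0.078506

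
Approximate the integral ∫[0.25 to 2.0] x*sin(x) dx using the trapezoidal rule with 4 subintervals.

f(x) = x*sin(x)
a = 0.25, b = 2.0, n = 4
h = (b - a)/n = 0.437500

Trapezoidal rule: (h/2)[f(x₀) + 2f(x₁) + 2f(x₂) + ... + f(xₙ)]

x_0 = 0.2500, f(x_0) = 0.061851, coefficient = 1
x_1 = 0.6875, f(x_1) = 0.436292, coefficient = 2
x_2 = 1.1250, f(x_2) = 1.015051, coefficient = 2
x_3 = 1.5625, f(x_3) = 1.562446, coefficient = 2
x_4 = 2.0000, f(x_4) = 1.818595, coefficient = 1

I ≈ (0.437500/2) × 7.908025 = 1.729880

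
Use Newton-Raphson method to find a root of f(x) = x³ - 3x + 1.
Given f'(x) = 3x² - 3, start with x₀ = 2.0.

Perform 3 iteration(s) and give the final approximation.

f(x) = x³ - 3x + 1
f'(x) = 3x² - 3
x₀ = 2.0

Newton-Raphson formula: x_{n+1} = x_n - f(x_n)/f'(x_n)

Iteration 1:
  f(2.000000) = 3.000000
  f'(2.000000) = 9.000000
  x_1 = 2.000000 - 3.000000/9.000000 = 1.666667
Iteration 2:
  f(1.666667) = 0.629630
  f'(1.666667) = 5.333333
  x_2 = 1.666667 - 0.629630/5.333333 = 1.548611
Iteration 3:
  f(1.548611) = 0.068040
  f'(1.548611) = 4.194589
  x_3 = 1.548611 - 0.068040/4.194589 = 1.532390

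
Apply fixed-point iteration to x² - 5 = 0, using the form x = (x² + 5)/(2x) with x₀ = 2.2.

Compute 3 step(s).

Equation: x² - 5 = 0
Fixed-point form: x = (x² + 5)/(2x)
x₀ = 2.2

x_1 = g(2.200000) = 2.236364
x_2 = g(2.236364) = 2.236068
x_3 = g(2.236068) = 2.236068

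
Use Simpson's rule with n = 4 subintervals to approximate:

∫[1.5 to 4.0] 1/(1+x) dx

f(x) = 1/(1+x)
a = 1.5, b = 4.0, n = 4
h = (b - a)/n = 0.625000

Simpson's rule: (h/3)[f(x₀) + 4f(x₁) + 2f(x₂) + ... + f(xₙ)]

x_0 = 1.5000, f(x_0) = 0.400000, coefficient = 1
x_1 = 2.1250, f(x_1) = 0.320000, coefficient = 4
x_2 = 2.7500, f(x_2) = 0.266667, coefficient = 2
x_3 = 3.3750, f(x_3) = 0.228571, coefficient = 4
x_4 = 4.0000, f(x_4) = 0.200000, coefficient = 1

I ≈ (0.625000/3) × 3.327619 = 0.693254
Exact value: 0.693147
Error: 0.000107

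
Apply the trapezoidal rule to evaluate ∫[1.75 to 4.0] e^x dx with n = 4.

f(x) = e^x
a = 1.75, b = 4.0, n = 4
h = (b - a)/n = 0.562500

Trapezoidal rule: (h/2)[f(x₀) + 2f(x₁) + 2f(x₂) + ... + f(xₙ)]

x_0 = 1.7500, f(x_0) = 5.754603, coefficient = 1
x_1 = 2.3125, f(x_1) = 10.099642, coefficient = 2
x_2 = 2.8750, f(x_2) = 17.725424, coefficient = 2
x_3 = 3.4375, f(x_3) = 31.109088, coefficient = 2
x_4 = 4.0000, f(x_4) = 54.598150, coefficient = 1

I ≈ (0.562500/2) × 178.221062 = 50.124674
Exact value: 48.843547
Error: 1.281126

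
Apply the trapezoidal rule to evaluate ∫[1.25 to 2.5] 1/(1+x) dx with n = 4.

f(x) = 1/(1+x)
a = 1.25, b = 2.5, n = 4
h = (b - a)/n = 0.312500

Trapezoidal rule: (h/2)[f(x₀) + 2f(x₁) + 2f(x₂) + ... + f(xₙ)]

x_0 = 1.2500, f(x_0) = 0.444444, coefficient = 1
x_1 = 1.5625, f(x_1) = 0.390244, coefficient = 2
x_2 = 1.8750, f(x_2) = 0.347826, coefficient = 2
x_3 = 2.1875, f(x_3) = 0.313725, coefficient = 2
x_4 = 2.5000, f(x_4) = 0.285714, coefficient = 1

I ≈ (0.312500/2) × 2.833750 = 0.442773
Exact value: 0.441833
Error: 0.000941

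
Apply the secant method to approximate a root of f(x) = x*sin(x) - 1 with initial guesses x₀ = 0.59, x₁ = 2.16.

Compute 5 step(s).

f(x) = x*sin(x) - 1
x₀ = 0.59, x₁ = 2.16

Secant formula: x_{n+1} = x_n - f(x_n)(x_n - x_{n-1})/(f(x_n) - f(x_{n-1}))

Iteration 1:
  f(0.590000) = -0.671747
  f(2.160000) = 0.795788
  x_2 = 2.160000 - 0.795788×(2.160000 - 0.590000)/(0.795788 - (-0.671747))
       = 1.308649
Iteration 2:
  f(2.160000) = 0.795788
  f(1.308649) = 0.263940
  x_3 = 1.308649 - 0.263940×(1.308649 - 2.160000)/(0.263940 - 0.795788)
       = 0.886150
Iteration 3:
  f(1.308649) = 0.263940
  f(0.886150) = -0.313551
  x_4 = 0.886150 - (-0.313551)×(0.886150 - 1.308649)/(-0.313551 - 0.263940)
       = 1.115547
Iteration 4:
  f(0.886150) = -0.313551
  f(1.115547) = 0.001931
  x_5 = 1.115547 - 0.001931×(1.115547 - 0.886150)/(0.001931 - (-0.313551))
       = 1.114144
Iteration 5:
  f(1.115547) = 0.001931
  f(1.114144) = -0.000019
  x_6 = 1.114144 - (-0.000019)×(1.114144 - 1.115547)/(-0.000019 - 0.001931)
       = 1.114157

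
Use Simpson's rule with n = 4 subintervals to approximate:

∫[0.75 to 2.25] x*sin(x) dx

f(x) = x*sin(x)
a = 0.75, b = 2.25, n = 4
h = (b - a)/n = 0.375000

Simpson's rule: (h/3)[f(x₀) + 4f(x₁) + 2f(x₂) + ... + f(xₙ)]

x_0 = 0.7500, f(x_0) = 0.511229, coefficient = 1
x_1 = 1.1250, f(x_1) = 1.015051, coefficient = 4
x_2 = 1.5000, f(x_2) = 1.496242, coefficient = 2
x_3 = 1.8750, f(x_3) = 1.788911, coefficient = 4
x_4 = 2.2500, f(x_4) = 1.750665, coefficient = 1

I ≈ (0.375000/3) × 16.470226 = 2.058778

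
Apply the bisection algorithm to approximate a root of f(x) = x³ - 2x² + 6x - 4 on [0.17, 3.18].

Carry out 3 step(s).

f(x) = x³ - 2x² + 6x - 4
Initial interval: [0.17, 3.18]

Iteration 1:
  c_1 = (0.170000 + 3.180000)/2 = 1.675000
  f(c_1) = f(1.675000) = 5.138172
  f(a) × f(c) < 0, new interval: [0.170000, 1.675000]
Iteration 2:
  c_2 = (0.170000 + 1.675000)/2 = 0.922500
  f(c_2) = f(0.922500) = 0.618041
  f(a) × f(c) < 0, new interval: [0.170000, 0.922500]
Iteration 3:
  c_3 = (0.170000 + 0.922500)/2 = 0.546250
  f(c_3) = f(0.546250) = -1.156283
  f(a) × f(c) ≥ 0, new interval: [0.546250, 0.922500]

After 3 iteration(s), the approximation is c_3 = 0.546250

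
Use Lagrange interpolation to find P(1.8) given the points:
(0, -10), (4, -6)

Lagrange interpolation formula:
P(x) = Σ yᵢ × Lᵢ(x)
where Lᵢ(x) = Π_{j≠i} (x - xⱼ)/(xᵢ - xⱼ)

L_0(1.8) = (1.8 - 4)/(0 - 4) = 0.550000
L_1(1.8) = (1.8 - 0)/(4 - 0) = 0.450000

P(1.8) = (-10)×L_0(1.8) + (-6)×L_1(1.8)
P(1.8) = -8.200000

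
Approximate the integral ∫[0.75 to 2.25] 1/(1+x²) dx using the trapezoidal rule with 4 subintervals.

f(x) = 1/(1+x²)
a = 0.75, b = 2.25, n = 4
h = (b - a)/n = 0.375000

Trapezoidal rule: (h/2)[f(x₀) + 2f(x₁) + 2f(x₂) + ... + f(xₙ)]

x_0 = 0.7500, f(x_0) = 0.640000, coefficient = 1
x_1 = 1.1250, f(x_1) = 0.441379, coefficient = 2
x_2 = 1.5000, f(x_2) = 0.307692, coefficient = 2
x_3 = 1.8750, f(x_3) = 0.221453, coefficient = 2
x_4 = 2.2500, f(x_4) = 0.164948, coefficient = 1

I ≈ (0.375000/2) × 2.745998 = 0.514875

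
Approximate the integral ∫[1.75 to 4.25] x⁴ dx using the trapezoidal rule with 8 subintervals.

f(x) = x⁴
a = 1.75, b = 4.25, n = 8
h = (b - a)/n = 0.312500

Trapezoidal rule: (h/2)[f(x₀) + 2f(x₁) + 2f(x₂) + ... + f(xₙ)]

x_0 = 1.7500, f(x_0) = 9.378906, coefficient = 1
x_1 = 2.0625, f(x_1) = 18.095718, coefficient = 2
x_2 = 2.3750, f(x_2) = 31.816650, coefficient = 2
x_3 = 2.6875, f(x_3) = 52.166763, coefficient = 2
x_4 = 3.0000, f(x_4) = 81.000000, coefficient = 2
x_5 = 3.3125, f(x_5) = 120.399185, coefficient = 2
x_6 = 3.6250, f(x_6) = 172.676025, coefficient = 2
x_7 = 3.9375, f(x_7) = 240.371109, coefficient = 2
x_8 = 4.2500, f(x_8) = 326.253906, coefficient = 1

I ≈ (0.312500/2) × 1768.683716 = 276.356831
Exact value: 274.033203
Error: 2.323627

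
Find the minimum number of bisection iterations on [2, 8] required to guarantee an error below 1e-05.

We need (b-a)/2^n ≤ 1e-05
(8 - 2)/2^n ≤ 1e-05
6/2^n ≤ 1e-05
2^n ≥ 600000
n ≥ log₂(600000) = 19.19
n ≥ 20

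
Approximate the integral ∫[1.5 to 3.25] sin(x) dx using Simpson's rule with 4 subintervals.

f(x) = sin(x)
a = 1.5, b = 3.25, n = 4
h = (b - a)/n = 0.437500

Simpson's rule: (h/3)[f(x₀) + 4f(x₁) + 2f(x₂) + ... + f(xₙ)]

x_0 = 1.5000, f(x_0) = 0.997495, coefficient = 1
x_1 = 1.9375, f(x_1) = 0.933514, coefficient = 4
x_2 = 2.3750, f(x_2) = 0.693685, coefficient = 2
x_3 = 2.8125, f(x_3) = 0.323185, coefficient = 4
x_4 = 3.2500, f(x_4) = -0.108195, coefficient = 1

I ≈ (0.437500/3) × 7.303465 = 1.065089
Exact value: 1.064867
Error: 0.000222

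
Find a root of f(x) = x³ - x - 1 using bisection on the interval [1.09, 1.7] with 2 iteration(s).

f(x) = x³ - x - 1
Initial interval: [1.09, 1.7]

Iteration 1:
  c_1 = (1.090000 + 1.700000)/2 = 1.395000
  f(c_1) = f(1.395000) = 0.319705
  f(a) × f(c) < 0, new interval: [1.090000, 1.395000]
Iteration 2:
  c_2 = (1.090000 + 1.395000)/2 = 1.242500
  f(c_2) = f(1.242500) = -0.324321
  f(a) × f(c) ≥ 0, new interval: [1.242500, 1.395000]

After 2 iteration(s), the approximation is c_2 = 1.242500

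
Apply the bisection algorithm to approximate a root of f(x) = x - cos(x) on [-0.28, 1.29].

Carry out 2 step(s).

f(x) = x - cos(x)
Initial interval: [-0.28, 1.29]

Iteration 1:
  c_1 = (-0.280000 + 1.290000)/2 = 0.505000
  f(c_1) = f(0.505000) = -0.370174
  f(a) × f(c) ≥ 0, new interval: [0.505000, 1.290000]
Iteration 2:
  c_2 = (0.505000 + 1.290000)/2 = 0.897500
  f(c_2) = f(0.897500) = 0.273934
  f(a) × f(c) < 0, new interval: [0.505000, 0.897500]

After 2 iteration(s), the approximation is c_2 = 0.897500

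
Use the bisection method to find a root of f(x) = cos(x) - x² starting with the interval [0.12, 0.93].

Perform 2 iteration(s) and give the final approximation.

f(x) = cos(x) - x²
Initial interval: [0.12, 0.93]

Iteration 1:
  c_1 = (0.120000 + 0.930000)/2 = 0.525000
  f(c_1) = f(0.525000) = 0.589699
  f(a) × f(c) ≥ 0, new interval: [0.525000, 0.930000]
Iteration 2:
  c_2 = (0.525000 + 0.930000)/2 = 0.727500
  f(c_2) = f(0.727500) = 0.217583
  f(a) × f(c) ≥ 0, new interval: [0.727500, 0.930000]

After 2 iteration(s), the approximation is c_2 = 0.727500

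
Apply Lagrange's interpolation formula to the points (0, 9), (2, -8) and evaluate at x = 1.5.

Lagrange interpolation formula:
P(x) = Σ yᵢ × Lᵢ(x)
where Lᵢ(x) = Π_{j≠i} (x - xⱼ)/(xᵢ - xⱼ)

L_0(1.5) = (1.5 - 2)/(0 - 2) = 0.250000
L_1(1.5) = (1.5 - 0)/(2 - 0) = 0.750000

P(1.5) = 9×L_0(1.5) + (-8)×L_1(1.5)
P(1.5) = -3.750000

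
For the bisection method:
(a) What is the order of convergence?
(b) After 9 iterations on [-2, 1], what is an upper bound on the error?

(a) Bisection has linear (order 1) convergence; the error is halved each step.

(b) Error bound = (b-a)/2^n = (1 - (-2))/2^{9}
    = 3/2^{9}

(a) 1 (linear); (b) error ≤ 5.86e-03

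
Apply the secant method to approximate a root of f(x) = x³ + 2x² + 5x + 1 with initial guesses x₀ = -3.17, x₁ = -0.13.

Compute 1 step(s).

f(x) = x³ + 2x² + 5x + 1
x₀ = -3.17, x₁ = -0.13

Secant formula: x_{n+1} = x_n - f(x_n)(x_n - x_{n-1})/(f(x_n) - f(x_{n-1}))

Iteration 1:
  f(-3.170000) = -26.607213
  f(-0.130000) = 0.381603
  x_2 = -0.130000 - 0.381603×(-0.130000 - (-3.170000))/(0.381603 - (-26.607213))
       = -0.172983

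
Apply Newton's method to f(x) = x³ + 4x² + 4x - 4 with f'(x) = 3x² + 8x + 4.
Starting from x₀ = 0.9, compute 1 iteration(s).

f(x) = x³ + 4x² + 4x - 4
f'(x) = 3x² + 8x + 4
x₀ = 0.9

Newton-Raphson formula: x_{n+1} = x_n - f(x_n)/f'(x_n)

Iteration 1:
  f(0.900000) = 3.569000
  f'(0.900000) = 13.630000
  x_1 = 0.900000 - 3.569000/13.630000 = 0.638151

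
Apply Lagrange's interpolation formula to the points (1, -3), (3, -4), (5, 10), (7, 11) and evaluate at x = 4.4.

Lagrange interpolation formula:
P(x) = Σ yᵢ × Lᵢ(x)
where Lᵢ(x) = Π_{j≠i} (x - xⱼ)/(xᵢ - xⱼ)

L_0(4.4) = (4.4 - 3)/(1 - 3) × (4.4 - 5)/(1 - 5) × (4.4 - 7)/(1 - 7) = -0.045500
L_1(4.4) = (4.4 - 1)/(3 - 1) × (4.4 - 5)/(3 - 5) × (4.4 - 7)/(3 - 7) = 0.331500
L_2(4.4) = (4.4 - 1)/(5 - 1) × (4.4 - 3)/(5 - 3) × (4.4 - 7)/(5 - 7) = 0.773500
L_3(4.4) = (4.4 - 1)/(7 - 1) × (4.4 - 3)/(7 - 3) × (4.4 - 5)/(7 - 5) = -0.059500

P(4.4) = (-3)×L_0(4.4) + (-4)×L_1(4.4) + 10×L_2(4.4) + 11×L_3(4.4)
P(4.4) = 5.891000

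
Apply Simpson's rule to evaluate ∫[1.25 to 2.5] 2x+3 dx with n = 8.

f(x) = 2x+3
a = 1.25, b = 2.5, n = 8
h = (b - a)/n = 0.156250

Simpson's rule: (h/3)[f(x₀) + 4f(x₁) + 2f(x₂) + ... + f(xₙ)]

x_0 = 1.2500, f(x_0) = 5.500000, coefficient = 1
x_1 = 1.4062, f(x_1) = 5.812500, coefficient = 4
x_2 = 1.5625, f(x_2) = 6.125000, coefficient = 2
x_3 = 1.7188, f(x_3) = 6.437500, coefficient = 4
x_4 = 1.8750, f(x_4) = 6.750000, coefficient = 2
x_5 = 2.0312, f(x_5) = 7.062500, coefficient = 4
x_6 = 2.1875, f(x_6) = 7.375000, coefficient = 2
x_7 = 2.3438, f(x_7) = 7.687500, coefficient = 4
x_8 = 2.5000, f(x_8) = 8.000000, coefficient = 1

I ≈ (0.156250/3) × 162.000000 = 8.437500
Exact value: 8.437500
Error: 0.000000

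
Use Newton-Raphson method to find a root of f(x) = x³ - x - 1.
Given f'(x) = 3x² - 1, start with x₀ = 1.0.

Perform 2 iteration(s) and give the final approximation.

f(x) = x³ - x - 1
f'(x) = 3x² - 1
x₀ = 1.0

Newton-Raphson formula: x_{n+1} = x_n - f(x_n)/f'(x_n)

Iteration 1:
  f(1.000000) = -1.000000
  f'(1.000000) = 2.000000
  x_1 = 1.000000 - (-1.000000)/2.000000 = 1.500000
Iteration 2:
  f(1.500000) = 0.875000
  f'(1.500000) = 5.750000
  x_2 = 1.500000 - 0.875000/5.750000 = 1.347826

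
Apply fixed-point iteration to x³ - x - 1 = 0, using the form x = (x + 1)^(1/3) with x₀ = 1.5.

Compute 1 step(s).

Equation: x³ - x - 1 = 0
Fixed-point form: x = (x + 1)^(1/3)
x₀ = 1.5

x_1 = g(1.500000) = 1.357209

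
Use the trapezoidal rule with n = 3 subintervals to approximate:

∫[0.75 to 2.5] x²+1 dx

f(x) = x²+1
a = 0.75, b = 2.5, n = 3
h = (b - a)/n = 0.583333

Trapezoidal rule: (h/2)[f(x₀) + 2f(x₁) + 2f(x₂) + ... + f(xₙ)]

x_0 = 0.7500, f(x_0) = 1.562500, coefficient = 1
x_1 = 1.3333, f(x_1) = 2.777778, coefficient = 2
x_2 = 1.9167, f(x_2) = 4.673611, coefficient = 2
x_3 = 2.5000, f(x_3) = 7.250000, coefficient = 1

I ≈ (0.583333/2) × 23.715278 = 6.916956
Exact value: 6.817708
Error: 0.099248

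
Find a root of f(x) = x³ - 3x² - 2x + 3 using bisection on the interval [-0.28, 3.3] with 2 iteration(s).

f(x) = x³ - 3x² - 2x + 3
Initial interval: [-0.28, 3.3]

Iteration 1:
  c_1 = (-0.280000 + 3.300000)/2 = 1.510000
  f(c_1) = f(1.510000) = -3.417349
  f(a) × f(c) < 0, new interval: [-0.280000, 1.510000]
Iteration 2:
  c_2 = (-0.280000 + 1.510000)/2 = 0.615000
  f(c_2) = f(0.615000) = 0.867933
  f(a) × f(c) ≥ 0, new interval: [0.615000, 1.510000]

After 2 iteration(s), the approximation is c_2 = 0.615000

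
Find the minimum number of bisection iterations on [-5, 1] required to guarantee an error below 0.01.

We need (b-a)/2^n ≤ 0.01
(1 - (-5))/2^n ≤ 0.01
6/2^n ≤ 0.01
2^n ≥ 600
n ≥ log₂(600) = 9.23
n ≥ 10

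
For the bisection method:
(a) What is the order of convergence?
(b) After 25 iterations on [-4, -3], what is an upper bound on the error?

(a) Bisection has linear (order 1) convergence; the error is halved each step.

(b) Error bound = (b-a)/2^n = (-3 - (-4))/2^{25}
    = 1/2^{25}

(a) 1 (linear); (b) error ≤ 2.98e-08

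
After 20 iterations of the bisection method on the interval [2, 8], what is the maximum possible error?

Bisection error bound: |error| ≤ (b-a)/2^n
|error| ≤ (8 - 2)/2^20 = 6/2^20
|error| ≤ 0.0000057220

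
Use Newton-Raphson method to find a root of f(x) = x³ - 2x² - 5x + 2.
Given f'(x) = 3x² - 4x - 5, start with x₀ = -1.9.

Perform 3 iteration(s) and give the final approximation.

f(x) = x³ - 2x² - 5x + 2
f'(x) = 3x² - 4x - 5
x₀ = -1.9

Newton-Raphson formula: x_{n+1} = x_n - f(x_n)/f'(x_n)

Iteration 1:
  f(-1.900000) = -2.579000
  f'(-1.900000) = 13.430000
  x_1 = -1.900000 - (-2.579000)/13.430000 = -1.707967
Iteration 2:
  f(-1.707967) = -0.276868
  f'(-1.707967) = 10.583325
  x_2 = -1.707967 - (-0.276868)/10.583325 = -1.681806
Iteration 3:
  f(-1.681806) = -0.004858
  f'(-1.681806) = 10.212645
  x_3 = -1.681806 - (-0.004858)/10.212645 = -1.681331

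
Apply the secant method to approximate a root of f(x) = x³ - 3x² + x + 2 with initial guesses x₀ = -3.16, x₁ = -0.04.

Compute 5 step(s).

f(x) = x³ - 3x² + x + 2
x₀ = -3.16, x₁ = -0.04

Secant formula: x_{n+1} = x_n - f(x_n)(x_n - x_{n-1})/(f(x_n) - f(x_{n-1}))

Iteration 1:
  f(-3.160000) = -62.671296
  f(-0.040000) = 1.955136
  x_2 = -0.040000 - 1.955136×(-0.040000 - (-3.160000))/(1.955136 - (-62.671296))
       = -0.134389
Iteration 2:
  f(-0.040000) = 1.955136
  f(-0.134389) = 1.809003
  x_3 = -0.134389 - 1.809003×(-0.134389 - (-0.040000))/(1.809003 - 1.955136)
       = -1.302842
Iteration 3:
  f(-0.134389) = 1.809003
  f(-1.302842) = -6.606477
  x_4 = -1.302842 - (-6.606477)×(-1.302842 - (-0.134389))/(-6.606477 - 1.809003)
       = -0.385561
Iteration 4:
  f(-1.302842) = -6.606477
  f(-0.385561) = 1.111150
  x_5 = -0.385561 - 1.111150×(-0.385561 - (-1.302842))/(1.111150 - (-6.606477))
       = -0.517627
Iteration 5:
  f(-0.385561) = 1.111150
  f(-0.517627) = 0.539867
  x_6 = -0.517627 - 0.539867×(-0.517627 - (-0.385561))/(0.539867 - 1.111150)
       = -0.642431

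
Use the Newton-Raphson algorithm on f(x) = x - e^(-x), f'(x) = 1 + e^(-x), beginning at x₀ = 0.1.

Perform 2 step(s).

f(x) = x - e^(-x)
f'(x) = 1 + e^(-x)
x₀ = 0.1

Newton-Raphson formula: x_{n+1} = x_n - f(x_n)/f'(x_n)

Iteration 1:
  f(0.100000) = -0.804837
  f'(0.100000) = 1.904837
  x_1 = 0.100000 - (-0.804837)/1.904837 = 0.522523
Iteration 2:
  f(0.522523) = -0.070500
  f'(0.522523) = 1.593023
  x_2 = 0.522523 - (-0.070500)/1.593023 = 0.566778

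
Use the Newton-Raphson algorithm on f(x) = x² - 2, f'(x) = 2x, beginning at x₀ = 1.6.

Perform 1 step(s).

f(x) = x² - 2
f'(x) = 2x
x₀ = 1.6

Newton-Raphson formula: x_{n+1} = x_n - f(x_n)/f'(x_n)

Iteration 1:
  f(1.600000) = 0.560000
  f'(1.600000) = 3.200000
  x_1 = 1.600000 - 0.560000/3.200000 = 1.425000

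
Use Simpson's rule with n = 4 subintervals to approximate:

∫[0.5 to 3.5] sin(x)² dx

f(x) = sin(x)²
a = 0.5, b = 3.5, n = 4
h = (b - a)/n = 0.750000

Simpson's rule: (h/3)[f(x₀) + 4f(x₁) + 2f(x₂) + ... + f(xₙ)]

x_0 = 0.5000, f(x_0) = 0.229849, coefficient = 1
x_1 = 1.2500, f(x_1) = 0.900572, coefficient = 4
x_2 = 2.0000, f(x_2) = 0.826822, coefficient = 2
x_3 = 2.7500, f(x_3) = 0.145665, coefficient = 4
x_4 = 3.5000, f(x_4) = 0.123049, coefficient = 1

I ≈ (0.750000/3) × 6.191489 = 1.547872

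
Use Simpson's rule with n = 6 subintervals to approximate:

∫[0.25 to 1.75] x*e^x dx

f(x) = x*e^x
a = 0.25, b = 1.75, n = 6
h = (b - a)/n = 0.250000

Simpson's rule: (h/3)[f(x₀) + 4f(x₁) + 2f(x₂) + ... + f(xₙ)]

x_0 = 0.2500, f(x_0) = 0.321006, coefficient = 1
x_1 = 0.5000, f(x_1) = 0.824361, coefficient = 4
x_2 = 0.7500, f(x_2) = 1.587750, coefficient = 2
x_3 = 1.0000, f(x_3) = 2.718282, coefficient = 4
x_4 = 1.2500, f(x_4) = 4.362929, coefficient = 2
x_5 = 1.5000, f(x_5) = 6.722534, coefficient = 4
x_6 = 1.7500, f(x_6) = 10.070555, coefficient = 1

I ≈ (0.250000/3) × 63.353623 = 5.279469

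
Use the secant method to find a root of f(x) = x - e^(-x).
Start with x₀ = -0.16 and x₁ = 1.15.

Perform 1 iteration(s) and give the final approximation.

f(x) = x - e^(-x)
x₀ = -0.16, x₁ = 1.15

Secant formula: x_{n+1} = x_n - f(x_n)(x_n - x_{n-1})/(f(x_n) - f(x_{n-1}))

Iteration 1:
  f(-0.160000) = -1.333511
  f(1.150000) = 0.833363
  x_2 = 1.150000 - 0.833363×(1.150000 - (-0.160000))/(0.833363 - (-1.333511))
       = 0.646184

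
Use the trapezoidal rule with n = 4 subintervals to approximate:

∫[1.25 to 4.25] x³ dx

f(x) = x³
a = 1.25, b = 4.25, n = 4
h = (b - a)/n = 0.750000

Trapezoidal rule: (h/2)[f(x₀) + 2f(x₁) + 2f(x₂) + ... + f(xₙ)]

x_0 = 1.2500, f(x_0) = 1.953125, coefficient = 1
x_1 = 2.0000, f(x_1) = 8.000000, coefficient = 2
x_2 = 2.7500, f(x_2) = 20.796875, coefficient = 2
x_3 = 3.5000, f(x_3) = 42.875000, coefficient = 2
x_4 = 4.2500, f(x_4) = 76.765625, coefficient = 1

I ≈ (0.750000/2) × 222.062500 = 83.273438
Exact value: 80.953125
Error: 2.320312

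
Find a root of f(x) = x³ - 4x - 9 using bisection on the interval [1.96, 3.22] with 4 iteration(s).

f(x) = x³ - 4x - 9
Initial interval: [1.96, 3.22]

Iteration 1:
  c_1 = (1.960000 + 3.220000)/2 = 2.590000
  f(c_1) = f(2.590000) = -1.986021
  f(a) × f(c) ≥ 0, new interval: [2.590000, 3.220000]
Iteration 2:
  c_2 = (2.590000 + 3.220000)/2 = 2.905000
  f(c_2) = f(2.905000) = 3.895368
  f(a) × f(c) < 0, new interval: [2.590000, 2.905000]
Iteration 3:
  c_3 = (2.590000 + 2.905000)/2 = 2.747500
  f(c_3) = f(2.747500) = 0.750208
  f(a) × f(c) < 0, new interval: [2.590000, 2.747500]
Iteration 4:
  c_4 = (2.590000 + 2.747500)/2 = 2.668750
  f(c_4) = f(2.668750) = -0.667558
  f(a) × f(c) ≥ 0, new interval: [2.668750, 2.747500]

After 4 iteration(s), the approximation is c_4 = 2.668750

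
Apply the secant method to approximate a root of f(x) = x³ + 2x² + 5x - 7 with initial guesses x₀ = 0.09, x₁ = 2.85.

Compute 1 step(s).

f(x) = x³ + 2x² + 5x - 7
x₀ = 0.09, x₁ = 2.85

Secant formula: x_{n+1} = x_n - f(x_n)(x_n - x_{n-1})/(f(x_n) - f(x_{n-1}))

Iteration 1:
  f(0.090000) = -6.533071
  f(2.850000) = 46.644125
  x_2 = 2.850000 - 46.644125×(2.850000 - 0.090000)/(46.644125 - (-6.533071))
       = 0.429079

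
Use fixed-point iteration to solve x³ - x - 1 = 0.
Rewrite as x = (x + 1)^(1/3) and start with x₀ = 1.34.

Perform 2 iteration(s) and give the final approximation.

Equation: x³ - x - 1 = 0
Fixed-point form: x = (x + 1)^(1/3)
x₀ = 1.34

x_1 = g(1.340000) = 1.327614
x_2 = g(1.327614) = 1.325268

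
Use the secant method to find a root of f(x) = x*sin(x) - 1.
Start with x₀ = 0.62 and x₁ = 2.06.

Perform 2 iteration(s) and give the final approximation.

f(x) = x*sin(x) - 1
x₀ = 0.62, x₁ = 2.06

Secant formula: x_{n+1} = x_n - f(x_n)(x_n - x_{n-1})/(f(x_n) - f(x_{n-1}))

Iteration 1:
  f(0.620000) = -0.639758
  f(2.060000) = 0.818377
  x_2 = 2.060000 - 0.818377×(2.060000 - 0.620000)/(0.818377 - (-0.639758))
       = 1.251801
Iteration 2:
  f(2.060000) = 0.818377
  f(1.251801) = 0.188649
  x_3 = 1.251801 - 0.188649×(1.251801 - 2.060000)/(0.188649 - 0.818377)
       = 1.009687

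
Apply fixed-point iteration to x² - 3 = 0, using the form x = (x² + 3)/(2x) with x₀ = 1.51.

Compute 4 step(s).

Equation: x² - 3 = 0
Fixed-point form: x = (x² + 3)/(2x)
x₀ = 1.51

x_1 = g(1.510000) = 1.748377
x_2 = g(1.748377) = 1.732127
x_3 = g(1.732127) = 1.732051
x_4 = g(1.732051) = 1.732051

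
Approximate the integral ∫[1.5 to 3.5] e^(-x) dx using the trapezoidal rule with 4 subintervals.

f(x) = e^(-x)
a = 1.5, b = 3.5, n = 4
h = (b - a)/n = 0.500000

Trapezoidal rule: (h/2)[f(x₀) + 2f(x₁) + 2f(x₂) + ... + f(xₙ)]

x_0 = 1.5000, f(x_0) = 0.223130, coefficient = 1
x_1 = 2.0000, f(x_1) = 0.135335, coefficient = 2
x_2 = 2.5000, f(x_2) = 0.082085, coefficient = 2
x_3 = 3.0000, f(x_3) = 0.049787, coefficient = 2
x_4 = 3.5000, f(x_4) = 0.030197, coefficient = 1

I ≈ (0.500000/2) × 0.787742 = 0.196936
Exact value: 0.192933
Error: 0.004003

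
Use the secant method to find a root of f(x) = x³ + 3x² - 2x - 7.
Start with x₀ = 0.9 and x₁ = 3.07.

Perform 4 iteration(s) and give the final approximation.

f(x) = x³ + 3x² - 2x - 7
x₀ = 0.9, x₁ = 3.07

Secant formula: x_{n+1} = x_n - f(x_n)(x_n - x_{n-1})/(f(x_n) - f(x_{n-1}))

Iteration 1:
  f(0.900000) = -5.641000
  f(3.070000) = 44.069143
  x_2 = 3.070000 - 44.069143×(3.070000 - 0.900000)/(44.069143 - (-5.641000))
       = 1.146247
Iteration 2:
  f(3.070000) = 44.069143
  f(1.146247) = -3.844815
  x_3 = 1.146247 - (-3.844815)×(1.146247 - 3.070000)/(-3.844815 - 44.069143)
       = 1.300617
Iteration 3:
  f(1.146247) = -3.844815
  f(1.300617) = -2.326292
  x_4 = 1.300617 - (-2.326292)×(1.300617 - 1.146247)/(-2.326292 - (-3.844815))
       = 1.537103
Iteration 4:
  f(1.300617) = -2.326292
  f(1.537103) = 0.645542
  x_5 = 1.537103 - 0.645542×(1.537103 - 1.300617)/(0.645542 - (-2.326292))
       = 1.485733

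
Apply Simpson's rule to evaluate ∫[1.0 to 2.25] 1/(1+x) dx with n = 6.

f(x) = 1/(1+x)
a = 1.0, b = 2.25, n = 6
h = (b - a)/n = 0.208333

Simpson's rule: (h/3)[f(x₀) + 4f(x₁) + 2f(x₂) + ... + f(xₙ)]

x_0 = 1.0000, f(x_0) = 0.500000, coefficient = 1
x_1 = 1.2083, f(x_1) = 0.452830, coefficient = 4
x_2 = 1.4167, f(x_2) = 0.413793, coefficient = 2
x_3 = 1.6250, f(x_3) = 0.380952, coefficient = 4
x_4 = 1.8333, f(x_4) = 0.352941, coefficient = 2
x_5 = 2.0417, f(x_5) = 0.328767, coefficient = 4
x_6 = 2.2500, f(x_6) = 0.307692, coefficient = 1

I ≈ (0.208333/3) × 6.991360 = 0.485511
Exact value: 0.485508
Error: 0.000003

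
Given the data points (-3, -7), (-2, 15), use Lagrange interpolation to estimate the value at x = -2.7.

Lagrange interpolation formula:
P(x) = Σ yᵢ × Lᵢ(x)
where Lᵢ(x) = Π_{j≠i} (x - xⱼ)/(xᵢ - xⱼ)

L_0(-2.7) = (-2.7 - (-2))/(-3 - (-2)) = 0.700000
L_1(-2.7) = (-2.7 - (-3))/(-2 - (-3)) = 0.300000

P(-2.7) = (-7)×L_0(-2.7) + 15×L_1(-2.7)
P(-2.7) = -0.400000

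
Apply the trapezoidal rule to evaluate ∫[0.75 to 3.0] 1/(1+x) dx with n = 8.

f(x) = 1/(1+x)
a = 0.75, b = 3.0, n = 8
h = (b - a)/n = 0.281250

Trapezoidal rule: (h/2)[f(x₀) + 2f(x₁) + 2f(x₂) + ... + f(xₙ)]

x_0 = 0.7500, f(x_0) = 0.571429, coefficient = 1
x_1 = 1.0312, f(x_1) = 0.492308, coefficient = 2
x_2 = 1.3125, f(x_2) = 0.432432, coefficient = 2
x_3 = 1.5938, f(x_3) = 0.385542, coefficient = 2
x_4 = 1.8750, f(x_4) = 0.347826, coefficient = 2
x_5 = 2.1562, f(x_5) = 0.316832, coefficient = 2
x_6 = 2.4375, f(x_6) = 0.290909, coefficient = 2
x_7 = 2.7188, f(x_7) = 0.268908, coefficient = 2
x_8 = 3.0000, f(x_8) = 0.250000, coefficient = 1

I ≈ (0.281250/2) × 5.890942 = 0.828414
Exact value: 0.826679
Error: 0.001735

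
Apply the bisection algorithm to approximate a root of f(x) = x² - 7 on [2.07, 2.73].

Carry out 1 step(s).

f(x) = x² - 7
Initial interval: [2.07, 2.73]

Iteration 1:
  c_1 = (2.070000 + 2.730000)/2 = 2.400000
  f(c_1) = f(2.400000) = -1.240000
  f(a) × f(c) ≥ 0, new interval: [2.400000, 2.730000]

After 1 iteration(s), the approximation is c_1 = 2.400000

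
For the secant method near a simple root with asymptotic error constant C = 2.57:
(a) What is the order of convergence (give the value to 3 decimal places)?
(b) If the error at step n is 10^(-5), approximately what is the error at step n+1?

(a) Secant method has superlinear convergence with order φ = (1+√5)/2 ≈ 1.618.
    This means |e_{n+1}| ≈ C|e_n|^1.618.

(b) With |e_n| = 10^(-5) and C = 2.57:
    |e_{n+1}| ≈ 2.57 × (10^(-5))^1.618 = 2.57 × 10^(-8.09)

(a) ≈ 1.618 (golden ratio); (b) |e_{n+1}| ≈ 2.088e-08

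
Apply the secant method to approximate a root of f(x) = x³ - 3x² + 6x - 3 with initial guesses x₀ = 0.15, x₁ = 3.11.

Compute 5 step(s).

f(x) = x³ - 3x² + 6x - 3
x₀ = 0.15, x₁ = 3.11

Secant formula: x_{n+1} = x_n - f(x_n)(x_n - x_{n-1})/(f(x_n) - f(x_{n-1}))

Iteration 1:
  f(0.150000) = -2.164125
  f(3.110000) = 16.723931
  x_2 = 3.110000 - 16.723931×(3.110000 - 0.150000)/(16.723931 - (-2.164125))
       = 0.489146
Iteration 2:
  f(3.110000) = 16.723931
  f(0.489146) = -0.665880
  x_3 = 0.489146 - (-0.665880)×(0.489146 - 3.110000)/(-0.665880 - 16.723931)
       = 0.589502
Iteration 3:
  f(0.489146) = -0.665880
  f(0.589502) = -0.300666
  x_4 = 0.589502 - (-0.300666)×(0.589502 - 0.489146)/(-0.300666 - (-0.665880))
       = 0.672121
Iteration 4:
  f(0.589502) = -0.300666
  f(0.672121) = -0.018885
  x_5 = 0.672121 - (-0.018885)×(0.672121 - 0.589502)/(-0.018885 - (-0.300666))
       = 0.677658
Iteration 5:
  f(0.672121) = -0.018885
  f(0.677658) = -0.000518
  x_6 = 0.677658 - (-0.000518)×(0.677658 - 0.672121)/(-0.000518 - (-0.018885))
       = 0.677814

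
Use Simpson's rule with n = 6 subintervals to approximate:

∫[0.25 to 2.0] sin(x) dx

f(x) = sin(x)
a = 0.25, b = 2.0, n = 6
h = (b - a)/n = 0.291667

Simpson's rule: (h/3)[f(x₀) + 4f(x₁) + 2f(x₂) + ... + f(xₙ)]

x_0 = 0.2500, f(x_0) = 0.247404, coefficient = 1
x_1 = 0.5417, f(x_1) = 0.515565, coefficient = 4
x_2 = 0.8333, f(x_2) = 0.740177, coefficient = 2
x_3 = 1.1250, f(x_3) = 0.902268, coefficient = 4
x_4 = 1.4167, f(x_4) = 0.988146, coefficient = 2
x_5 = 1.7083, f(x_5) = 0.990557, coefficient = 4
x_6 = 2.0000, f(x_6) = 0.909297, coefficient = 1

I ≈ (0.291667/3) × 14.246902 = 1.385116
Exact value: 1.385059
Error: 0.000056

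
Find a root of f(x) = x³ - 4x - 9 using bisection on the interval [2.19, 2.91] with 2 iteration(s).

f(x) = x³ - 4x - 9
Initial interval: [2.19, 2.91]

Iteration 1:
  c_1 = (2.190000 + 2.910000)/2 = 2.550000
  f(c_1) = f(2.550000) = -2.618625
  f(a) × f(c) ≥ 0, new interval: [2.550000, 2.910000]
Iteration 2:
  c_2 = (2.550000 + 2.910000)/2 = 2.730000
  f(c_2) = f(2.730000) = 0.426417
  f(a) × f(c) < 0, new interval: [2.550000, 2.730000]

After 2 iteration(s), the approximation is c_2 = 2.730000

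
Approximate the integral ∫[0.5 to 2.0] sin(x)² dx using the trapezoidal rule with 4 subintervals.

f(x) = sin(x)²
a = 0.5, b = 2.0, n = 4
h = (b - a)/n = 0.375000

Trapezoidal rule: (h/2)[f(x₀) + 2f(x₁) + 2f(x₂) + ... + f(xₙ)]

x_0 = 0.5000, f(x_0) = 0.229849, coefficient = 1
x_1 = 0.8750, f(x_1) = 0.589123, coefficient = 2
x_2 = 1.2500, f(x_2) = 0.900572, coefficient = 2
x_3 = 1.6250, f(x_3) = 0.997065, coefficient = 2
x_4 = 2.0000, f(x_4) = 0.826822, coefficient = 1

I ≈ (0.375000/2) × 6.030190 = 1.130661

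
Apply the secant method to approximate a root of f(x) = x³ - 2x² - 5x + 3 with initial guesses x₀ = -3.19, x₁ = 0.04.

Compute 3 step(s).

f(x) = x³ - 2x² - 5x + 3
x₀ = -3.19, x₁ = 0.04

Secant formula: x_{n+1} = x_n - f(x_n)(x_n - x_{n-1})/(f(x_n) - f(x_{n-1}))

Iteration 1:
  f(-3.190000) = -33.863959
  f(0.040000) = 2.796864
  x_2 = 0.040000 - 2.796864×(0.040000 - (-3.190000))/(2.796864 - (-33.863959))
       = -0.206418
Iteration 2:
  f(0.040000) = 2.796864
  f(-0.206418) = 3.938076
  x_3 = -0.206418 - 3.938076×(-0.206418 - 0.040000)/(3.938076 - 2.796864)
       = 0.643916
Iteration 3:
  f(-0.206418) = 3.938076
  f(0.643916) = -0.781850
  x_4 = 0.643916 - (-0.781850)×(0.643916 - (-0.206418))/(-0.781850 - 3.938076)
       = 0.503059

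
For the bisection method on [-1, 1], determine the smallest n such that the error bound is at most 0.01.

We need (b-a)/2^n ≤ 0.01
(1 - (-1))/2^n ≤ 0.01
2/2^n ≤ 0.01
2^n ≥ 200
n ≥ log₂(200) = 7.64
n ≥ 8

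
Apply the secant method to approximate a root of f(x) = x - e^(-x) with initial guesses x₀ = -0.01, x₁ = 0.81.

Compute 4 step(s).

f(x) = x - e^(-x)
x₀ = -0.01, x₁ = 0.81

Secant formula: x_{n+1} = x_n - f(x_n)(x_n - x_{n-1})/(f(x_n) - f(x_{n-1}))

Iteration 1:
  f(-0.010000) = -1.020050
  f(0.810000) = 0.365142
  x_2 = 0.810000 - 0.365142×(0.810000 - (-0.010000))/(0.365142 - (-1.020050))
       = 0.593845
Iteration 2:
  f(0.810000) = 0.365142
  f(0.593845) = 0.041645
  x_3 = 0.593845 - 0.041645×(0.593845 - 0.810000)/(0.041645 - 0.365142)
       = 0.566019
Iteration 3:
  f(0.593845) = 0.041645
  f(0.566019) = -0.001763
  x_4 = 0.566019 - (-0.001763)×(0.566019 - 0.593845)/(-0.001763 - 0.041645)
       = 0.567149
Iteration 4:
  f(0.566019) = -0.001763
  f(0.567149) = 0.000008
  x_5 = 0.567149 - 0.000008×(0.567149 - 0.566019)/(0.000008 - (-0.001763))
       = 0.567143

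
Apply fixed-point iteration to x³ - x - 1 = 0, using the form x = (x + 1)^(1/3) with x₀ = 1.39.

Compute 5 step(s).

Equation: x³ - x - 1 = 0
Fixed-point form: x = (x + 1)^(1/3)
x₀ = 1.39

x_1 = g(1.390000) = 1.337004
x_2 = g(1.337004) = 1.327048
x_3 = g(1.327048) = 1.325160
x_4 = g(1.325160) = 1.324802
x_5 = g(1.324802) = 1.324734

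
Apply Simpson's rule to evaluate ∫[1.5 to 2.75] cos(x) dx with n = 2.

f(x) = cos(x)
a = 1.5, b = 2.75, n = 2
h = (b - a)/n = 0.625000

Simpson's rule: (h/3)[f(x₀) + 4f(x₁) + 2f(x₂) + ... + f(xₙ)]

x_0 = 1.5000, f(x_0) = 0.070737, coefficient = 1
x_1 = 2.1250, f(x_1) = -0.526266, coefficient = 4
x_2 = 2.7500, f(x_2) = -0.924302, coefficient = 1

I ≈ (0.625000/3) × -2.958631 = -0.616381
Exact value: -0.615834
Error: 0.000547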